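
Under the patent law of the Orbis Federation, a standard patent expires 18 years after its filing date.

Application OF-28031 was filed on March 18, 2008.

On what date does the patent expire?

2026-03-18

Filing date + 18 years → 18 March 2026.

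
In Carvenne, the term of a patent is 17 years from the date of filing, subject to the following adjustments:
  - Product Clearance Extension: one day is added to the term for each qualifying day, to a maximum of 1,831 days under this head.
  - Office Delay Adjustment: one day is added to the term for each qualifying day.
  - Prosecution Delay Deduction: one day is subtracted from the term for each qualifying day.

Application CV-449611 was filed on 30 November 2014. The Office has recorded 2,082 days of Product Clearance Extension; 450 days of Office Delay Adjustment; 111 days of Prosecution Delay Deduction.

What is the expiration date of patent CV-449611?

Base term: filing date + 17 years → 30 November 2031.
Product Clearance Extension: 2082 days claimed exceeds the 1831-day cap, so +1831 days → 4 December 2036.
Office Delay Adjustment: +450 days → 27 February 2038.
Prosecution Delay Deduction: −111 days → 8 November 2037.

November 8, 2037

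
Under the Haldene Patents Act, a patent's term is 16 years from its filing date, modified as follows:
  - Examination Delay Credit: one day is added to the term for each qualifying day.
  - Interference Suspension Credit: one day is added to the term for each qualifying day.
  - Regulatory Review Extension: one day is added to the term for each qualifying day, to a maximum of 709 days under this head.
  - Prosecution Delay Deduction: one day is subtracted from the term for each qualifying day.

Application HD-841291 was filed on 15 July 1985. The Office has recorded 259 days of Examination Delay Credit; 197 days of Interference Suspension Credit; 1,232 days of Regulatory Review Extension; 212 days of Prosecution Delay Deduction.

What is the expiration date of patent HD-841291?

February 23, 2004

Base term: filing date + 16 years → 15 July 2001.
Examination Delay Credit: +259 days → 31 March 2002.
Interference Suspension Credit: +197 days → 14 October 2002.
Regulatory Review Extension: 1232 days claimed exceeds the 709-day cap, so +709 days → 22 September 2004.
Prosecution Delay Deduction: −212 days → 23 February 2004.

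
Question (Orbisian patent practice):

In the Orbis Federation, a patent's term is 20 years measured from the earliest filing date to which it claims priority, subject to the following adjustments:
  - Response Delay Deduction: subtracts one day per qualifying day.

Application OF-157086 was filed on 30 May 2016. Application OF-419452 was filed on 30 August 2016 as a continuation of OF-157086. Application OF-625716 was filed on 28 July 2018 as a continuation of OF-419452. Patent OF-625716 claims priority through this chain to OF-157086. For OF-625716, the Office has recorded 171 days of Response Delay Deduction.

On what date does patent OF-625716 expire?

Earliest priority filing: 30 May 2016.
Base term: 30 May 2016 + 20 years → 30 May 2036.
Response Delay Deduction: −171 days → 11 December 2035.

December 11, 2035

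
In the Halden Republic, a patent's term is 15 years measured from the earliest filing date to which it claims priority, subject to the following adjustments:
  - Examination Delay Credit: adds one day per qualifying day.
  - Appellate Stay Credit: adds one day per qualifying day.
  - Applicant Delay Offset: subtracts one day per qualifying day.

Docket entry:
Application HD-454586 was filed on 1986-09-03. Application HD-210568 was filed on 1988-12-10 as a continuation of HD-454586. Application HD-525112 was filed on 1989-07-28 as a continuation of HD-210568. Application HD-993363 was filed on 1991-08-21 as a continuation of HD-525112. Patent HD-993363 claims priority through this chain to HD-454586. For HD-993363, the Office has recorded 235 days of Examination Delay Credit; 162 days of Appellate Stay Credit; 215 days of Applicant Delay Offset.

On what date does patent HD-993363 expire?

March 4, 2002

Earliest priority filing: 3 September 1986.
Base term: 3 September 1986 + 15 years → 3 September 2001.
Examination Delay Credit: +235 days → 26 April 2002.
Appellate Stay Credit: +162 days → 5 October 2002.
Applicant Delay Offset: −215 days → 4 March 2002.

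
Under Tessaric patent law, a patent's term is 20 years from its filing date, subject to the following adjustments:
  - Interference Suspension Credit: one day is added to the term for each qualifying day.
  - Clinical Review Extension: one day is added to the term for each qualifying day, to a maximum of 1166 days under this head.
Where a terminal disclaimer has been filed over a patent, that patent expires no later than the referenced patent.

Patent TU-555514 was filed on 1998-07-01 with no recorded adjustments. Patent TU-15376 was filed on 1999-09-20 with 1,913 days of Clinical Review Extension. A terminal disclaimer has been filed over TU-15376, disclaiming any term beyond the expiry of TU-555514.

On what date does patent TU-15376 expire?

July 1, 2018

Natural term of TU-15376:
  Base: filing + 20 years → 20 September 2019.
  Clinical Review Extension: 1913 days claimed exceeds the 1166-day cap, so +1166 days → 29 November 2022.
Expiry of referenced patent TU-555514:
  Base: filing + 20 years → 1 July 2018.
Terminal disclaimer: TU-15376 expires on the earlier of 29 November 2022 and 1 July 2018.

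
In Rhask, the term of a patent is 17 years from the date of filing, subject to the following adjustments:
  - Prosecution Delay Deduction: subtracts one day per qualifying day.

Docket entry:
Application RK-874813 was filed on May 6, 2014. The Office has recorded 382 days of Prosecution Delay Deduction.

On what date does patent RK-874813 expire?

2030-04-19

Base term: filing date + 17 years → 6 May 2031.
Prosecution Delay Deduction: −382 days → 19 April 2030.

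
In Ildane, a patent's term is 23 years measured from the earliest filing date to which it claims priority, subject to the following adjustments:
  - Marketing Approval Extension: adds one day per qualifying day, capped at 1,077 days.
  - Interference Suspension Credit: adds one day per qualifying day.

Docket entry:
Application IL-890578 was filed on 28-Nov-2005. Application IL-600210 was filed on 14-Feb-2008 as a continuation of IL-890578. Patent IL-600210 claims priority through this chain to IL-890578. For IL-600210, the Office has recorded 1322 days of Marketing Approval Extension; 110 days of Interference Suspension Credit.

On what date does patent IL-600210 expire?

February 28, 2032

Earliest priority filing: 28 November 2005.
Base term: 28 November 2005 + 23 years → 28 November 2028.
Marketing Approval Extension: 1322 days claimed exceeds the 1077-day cap, so +1077 days → 10 November 2031.
Interference Suspension Credit: +110 days → 28 February 2032.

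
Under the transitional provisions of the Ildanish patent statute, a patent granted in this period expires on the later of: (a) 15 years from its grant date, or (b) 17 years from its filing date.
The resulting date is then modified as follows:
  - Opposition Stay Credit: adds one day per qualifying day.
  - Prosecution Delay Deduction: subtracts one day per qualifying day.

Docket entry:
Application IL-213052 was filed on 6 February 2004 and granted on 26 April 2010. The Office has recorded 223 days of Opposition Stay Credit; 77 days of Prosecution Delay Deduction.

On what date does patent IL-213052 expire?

(a) grant + 15 years → 26 April 2025.
(b) filing + 17 years → 6 February 2021.
Later of the two: 26 April 2025.
Opposition Stay Credit: +223 days → 5 December 2025.
Prosecution Delay Deduction: −77 days → 19 September 2025.

September 19, 2025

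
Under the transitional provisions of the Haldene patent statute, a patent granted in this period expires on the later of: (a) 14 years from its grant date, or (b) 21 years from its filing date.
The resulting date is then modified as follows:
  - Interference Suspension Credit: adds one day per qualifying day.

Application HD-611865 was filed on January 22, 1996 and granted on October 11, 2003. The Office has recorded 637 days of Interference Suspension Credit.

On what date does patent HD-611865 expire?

(a) grant + 14 years → 11 October 2017.
(b) filing + 21 years → 22 January 2017.
Later of the two: 11 October 2017.
Interference Suspension Credit: +637 days → 10 July 2019.

2019-07-10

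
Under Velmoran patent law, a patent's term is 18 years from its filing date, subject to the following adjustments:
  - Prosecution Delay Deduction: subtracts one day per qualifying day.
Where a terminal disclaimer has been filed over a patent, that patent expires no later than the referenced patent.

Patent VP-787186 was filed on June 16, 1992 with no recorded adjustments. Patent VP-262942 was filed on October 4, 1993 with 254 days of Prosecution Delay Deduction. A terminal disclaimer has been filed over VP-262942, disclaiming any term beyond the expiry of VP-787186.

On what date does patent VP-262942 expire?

Natural term of VP-262942:
  Base: filing + 18 years → 4 October 2011.
  Prosecution Delay Deduction: −254 days → 23 January 2011.
Expiry of referenced patent VP-787186:
  Base: filing + 18 years → 16 June 2010.
Terminal disclaimer: VP-262942 expires on the earlier of 23 January 2011 and 16 June 2010.

2010-06-16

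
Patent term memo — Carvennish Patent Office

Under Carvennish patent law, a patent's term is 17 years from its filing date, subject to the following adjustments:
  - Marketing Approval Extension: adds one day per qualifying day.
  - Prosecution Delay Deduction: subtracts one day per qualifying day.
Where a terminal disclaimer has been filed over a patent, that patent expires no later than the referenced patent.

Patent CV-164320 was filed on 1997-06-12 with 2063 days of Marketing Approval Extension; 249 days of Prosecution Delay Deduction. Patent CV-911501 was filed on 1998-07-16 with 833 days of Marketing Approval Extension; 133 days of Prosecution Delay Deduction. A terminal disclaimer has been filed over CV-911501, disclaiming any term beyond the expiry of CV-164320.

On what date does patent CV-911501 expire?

Natural term of CV-911501:
  Base: filing + 17 years → 16 July 2015.
  Marketing Approval Extension: +833 days → 26 October 2017.
  Prosecution Delay Deduction: −133 days → 15 June 2017.
Expiry of referenced patent CV-164320:
  Base: filing + 17 years → 12 June 2014.
  Marketing Approval Extension: +2063 days → 4 February 2020.
  Prosecution Delay Deduction: −249 days → 31 May 2019.
Terminal disclaimer: CV-911501 expires on the earlier of 15 June 2017 and 31 May 2019.

June 15, 2017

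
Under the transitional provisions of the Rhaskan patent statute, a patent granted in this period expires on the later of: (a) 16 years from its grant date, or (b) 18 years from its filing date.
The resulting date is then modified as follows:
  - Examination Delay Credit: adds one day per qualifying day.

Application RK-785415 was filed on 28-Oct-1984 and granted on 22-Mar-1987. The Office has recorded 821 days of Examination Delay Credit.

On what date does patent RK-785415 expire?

(a) grant + 16 years → 22 March 2003.
(b) filing + 18 years → 28 October 2002.
Later of the two: 22 March 2003.
Examination Delay Credit: +821 days → 20 June 2005.

2005-06-20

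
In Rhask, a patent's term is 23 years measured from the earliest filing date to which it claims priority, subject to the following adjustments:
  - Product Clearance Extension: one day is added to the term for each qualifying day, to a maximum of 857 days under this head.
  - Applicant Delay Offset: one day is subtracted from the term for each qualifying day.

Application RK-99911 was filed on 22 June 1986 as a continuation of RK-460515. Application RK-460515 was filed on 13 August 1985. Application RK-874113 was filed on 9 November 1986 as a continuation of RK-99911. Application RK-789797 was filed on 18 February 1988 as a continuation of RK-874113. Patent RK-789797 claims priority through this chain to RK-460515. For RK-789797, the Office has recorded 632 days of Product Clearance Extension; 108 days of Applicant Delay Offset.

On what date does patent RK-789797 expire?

January 19, 2010

Earliest priority filing: 13 August 1985.
Base term: 13 August 1985 + 23 years → 13 August 2008.
Product Clearance Extension: 632 days (within the 857-day cap) → +632 days → 7 May 2010.
Applicant Delay Offset: −108 days → 19 January 2010.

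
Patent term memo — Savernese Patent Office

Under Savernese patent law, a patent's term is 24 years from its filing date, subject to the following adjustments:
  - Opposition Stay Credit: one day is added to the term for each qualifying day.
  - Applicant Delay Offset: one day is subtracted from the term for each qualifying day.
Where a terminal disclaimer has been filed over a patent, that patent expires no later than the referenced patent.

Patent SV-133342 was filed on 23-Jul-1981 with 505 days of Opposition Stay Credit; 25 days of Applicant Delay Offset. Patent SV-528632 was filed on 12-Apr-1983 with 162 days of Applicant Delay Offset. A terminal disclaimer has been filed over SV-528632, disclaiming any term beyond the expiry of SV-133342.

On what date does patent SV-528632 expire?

2006-11-01

Natural term of SV-528632:
  Base: filing + 24 years → 12 April 2007.
  Applicant Delay Offset: −162 days → 1 November 2006.
Expiry of referenced patent SV-133342:
  Base: filing + 24 years → 23 July 2005.
  Opposition Stay Credit: +505 days → 10 December 2006.
  Applicant Delay Offset: −25 days → 15 November 2006.
Terminal disclaimer: SV-528632 expires on the earlier of 1 November 2006 and 15 November 2006.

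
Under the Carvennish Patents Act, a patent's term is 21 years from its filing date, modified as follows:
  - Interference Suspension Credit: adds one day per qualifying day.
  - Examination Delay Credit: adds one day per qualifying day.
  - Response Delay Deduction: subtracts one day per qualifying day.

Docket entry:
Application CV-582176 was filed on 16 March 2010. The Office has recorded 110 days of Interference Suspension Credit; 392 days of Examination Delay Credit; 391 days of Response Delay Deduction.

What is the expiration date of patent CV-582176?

Base term: filing date + 21 years → 16 March 2031.
Interference Suspension Credit: +110 days → 4 July 2031.
Examination Delay Credit: +392 days → 30 July 2032.
Response Delay Deduction: −391 days → 5 July 2031.

July 5, 2031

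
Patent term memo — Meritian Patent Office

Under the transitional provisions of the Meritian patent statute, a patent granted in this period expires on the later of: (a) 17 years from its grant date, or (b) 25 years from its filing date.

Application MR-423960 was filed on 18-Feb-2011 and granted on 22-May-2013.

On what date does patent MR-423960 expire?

(a) grant + 17 years → 22 May 2030.
(b) filing + 25 years → 18 February 2036.
Later of the two: 18 February 2036.

2036-02-18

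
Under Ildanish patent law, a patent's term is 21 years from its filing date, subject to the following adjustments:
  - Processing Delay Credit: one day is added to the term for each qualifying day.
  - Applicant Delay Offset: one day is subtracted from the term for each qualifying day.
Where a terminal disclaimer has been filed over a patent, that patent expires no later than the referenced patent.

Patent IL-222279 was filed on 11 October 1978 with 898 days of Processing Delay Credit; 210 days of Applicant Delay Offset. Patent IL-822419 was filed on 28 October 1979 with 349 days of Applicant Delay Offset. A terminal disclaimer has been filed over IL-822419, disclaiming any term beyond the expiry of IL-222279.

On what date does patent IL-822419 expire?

1999-11-14

Natural term of IL-822419:
  Base: filing + 21 years → 28 October 2000.
  Applicant Delay Offset: −349 days → 14 November 1999.
Expiry of referenced patent IL-222279:
  Base: filing + 21 years → 11 October 1999.
  Processing Delay Credit: +898 days → 27 March 2002.
  Applicant Delay Offset: −210 days → 29 August 2001.
Terminal disclaimer: IL-822419 expires on the earlier of 14 November 1999 and 29 August 2001.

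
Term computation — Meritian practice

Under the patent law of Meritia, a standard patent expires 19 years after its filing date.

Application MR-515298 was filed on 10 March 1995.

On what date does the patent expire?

Filing date + 19 years → 10 March 2014.

March 10, 2014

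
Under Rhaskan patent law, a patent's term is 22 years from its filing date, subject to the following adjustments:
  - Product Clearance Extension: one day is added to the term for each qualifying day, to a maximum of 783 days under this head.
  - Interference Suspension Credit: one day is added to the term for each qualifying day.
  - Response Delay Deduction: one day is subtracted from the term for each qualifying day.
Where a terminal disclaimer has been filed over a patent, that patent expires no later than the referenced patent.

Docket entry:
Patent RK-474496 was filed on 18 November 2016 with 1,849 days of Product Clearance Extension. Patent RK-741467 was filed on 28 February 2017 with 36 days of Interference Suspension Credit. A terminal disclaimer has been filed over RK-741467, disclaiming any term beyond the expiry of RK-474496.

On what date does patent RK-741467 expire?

Natural term of RK-741467:
  Base: filing + 22 years → 28 February 2039.
  Interference Suspension Credit: +36 days → 5 April 2039.
Expiry of referenced patent RK-474496:
  Base: filing + 22 years → 18 November 2038.
  Product Clearance Extension: 1849 days claimed exceeds the 783-day cap, so +783 days → 9 January 2041.
Terminal disclaimer: RK-741467 expires on the earlier of 5 April 2039 and 9 January 2041.

April 5, 2039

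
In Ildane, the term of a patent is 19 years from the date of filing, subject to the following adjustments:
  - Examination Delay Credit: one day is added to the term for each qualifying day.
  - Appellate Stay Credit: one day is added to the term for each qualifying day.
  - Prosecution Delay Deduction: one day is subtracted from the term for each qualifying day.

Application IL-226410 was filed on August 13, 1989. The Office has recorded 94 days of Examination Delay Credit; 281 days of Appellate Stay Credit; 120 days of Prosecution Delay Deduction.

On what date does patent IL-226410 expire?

2009-04-25

Base term: filing date + 19 years → 13 August 2008.
Examination Delay Credit: +94 days → 15 November 2008.
Appellate Stay Credit: +281 days → 23 August 2009.
Prosecution Delay Deduction: −120 days → 25 April 2009.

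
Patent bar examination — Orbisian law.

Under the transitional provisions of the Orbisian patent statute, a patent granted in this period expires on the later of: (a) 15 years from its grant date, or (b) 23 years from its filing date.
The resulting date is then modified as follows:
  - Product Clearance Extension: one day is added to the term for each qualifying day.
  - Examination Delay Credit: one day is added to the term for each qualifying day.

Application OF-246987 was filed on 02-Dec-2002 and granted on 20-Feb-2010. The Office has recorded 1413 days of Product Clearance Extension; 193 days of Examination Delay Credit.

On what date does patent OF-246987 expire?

2030-04-26

(a) grant + 15 years → 20 February 2025.
(b) filing + 23 years → 2 December 2025.
Later of the two: 2 December 2025.
Product Clearance Extension: +1413 days → 15 October 2029.
Examination Delay Credit: +193 days → 26 April 2030.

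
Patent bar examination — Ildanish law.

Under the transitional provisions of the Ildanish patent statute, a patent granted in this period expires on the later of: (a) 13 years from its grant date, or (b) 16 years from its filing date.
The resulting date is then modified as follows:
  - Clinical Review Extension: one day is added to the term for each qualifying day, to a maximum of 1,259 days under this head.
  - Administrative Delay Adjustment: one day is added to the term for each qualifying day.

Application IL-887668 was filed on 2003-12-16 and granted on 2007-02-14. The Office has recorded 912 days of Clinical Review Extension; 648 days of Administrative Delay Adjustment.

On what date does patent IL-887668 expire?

2024-05-23

(a) grant + 13 years → 14 February 2020.
(b) filing + 16 years → 16 December 2019.
Later of the two: 14 February 2020.
Clinical Review Extension: 912 days (within the 1259-day cap) → +912 days → 14 August 2022.
Administrative Delay Adjustment: +648 days → 23 May 2024.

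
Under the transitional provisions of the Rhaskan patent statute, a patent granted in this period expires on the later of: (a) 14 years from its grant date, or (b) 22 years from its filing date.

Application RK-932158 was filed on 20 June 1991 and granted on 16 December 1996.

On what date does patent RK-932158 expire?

June 20, 2013

(a) grant + 14 years → 16 December 2010.
(b) filing + 22 years → 20 June 2013.
Later of the two: 20 June 2013.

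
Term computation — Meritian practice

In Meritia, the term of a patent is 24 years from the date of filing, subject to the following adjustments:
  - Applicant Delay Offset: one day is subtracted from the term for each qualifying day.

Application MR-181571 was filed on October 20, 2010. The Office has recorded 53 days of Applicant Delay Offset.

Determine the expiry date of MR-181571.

Base term: filing date + 24 years → 20 October 2034.
Applicant Delay Offset: −53 days → 28 August 2034.

August 28, 2034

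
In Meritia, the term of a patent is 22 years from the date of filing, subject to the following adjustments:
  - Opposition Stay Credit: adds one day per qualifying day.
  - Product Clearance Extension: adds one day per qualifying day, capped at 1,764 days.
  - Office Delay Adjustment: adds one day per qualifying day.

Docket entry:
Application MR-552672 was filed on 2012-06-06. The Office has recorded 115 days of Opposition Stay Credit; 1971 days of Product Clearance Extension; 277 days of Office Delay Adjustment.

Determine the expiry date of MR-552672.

Base term: filing date + 22 years → 6 June 2034.
Opposition Stay Credit: +115 days → 29 September 2034.
Product Clearance Extension: 1971 days claimed exceeds the 1764-day cap, so +1764 days → 29 July 2039.
Office Delay Adjustment: +277 days → 1 May 2040.

May 1, 2040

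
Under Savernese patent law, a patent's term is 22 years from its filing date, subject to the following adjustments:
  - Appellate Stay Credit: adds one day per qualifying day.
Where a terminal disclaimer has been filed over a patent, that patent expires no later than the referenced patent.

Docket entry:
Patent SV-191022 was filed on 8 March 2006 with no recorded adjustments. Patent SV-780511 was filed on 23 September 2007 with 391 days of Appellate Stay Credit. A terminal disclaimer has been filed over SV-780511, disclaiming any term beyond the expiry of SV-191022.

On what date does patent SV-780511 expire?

Natural term of SV-780511:
  Base: filing + 22 years → 23 September 2029.
  Appellate Stay Credit: +391 days → 19 October 2030.
Expiry of referenced patent SV-191022:
  Base: filing + 22 years → 8 March 2028.
Terminal disclaimer: SV-780511 expires on the earlier of 19 October 2030 and 8 March 2028.

2028-03-08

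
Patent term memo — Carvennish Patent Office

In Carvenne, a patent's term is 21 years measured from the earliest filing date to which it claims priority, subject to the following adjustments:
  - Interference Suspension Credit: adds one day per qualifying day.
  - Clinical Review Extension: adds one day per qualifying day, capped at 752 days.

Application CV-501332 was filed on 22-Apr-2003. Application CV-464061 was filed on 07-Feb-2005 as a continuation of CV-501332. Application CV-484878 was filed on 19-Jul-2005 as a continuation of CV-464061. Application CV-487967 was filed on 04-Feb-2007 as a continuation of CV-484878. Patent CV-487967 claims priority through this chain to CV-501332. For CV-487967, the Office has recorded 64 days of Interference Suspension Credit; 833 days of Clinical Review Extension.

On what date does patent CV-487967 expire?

2026-07-17

Earliest priority filing: 22 April 2003.
Base term: 22 April 2003 + 21 years → 22 April 2024.
Interference Suspension Credit: +64 days → 25 June 2024.
Clinical Review Extension: 833 days claimed exceeds the 752-day cap, so +752 days → 17 July 2026.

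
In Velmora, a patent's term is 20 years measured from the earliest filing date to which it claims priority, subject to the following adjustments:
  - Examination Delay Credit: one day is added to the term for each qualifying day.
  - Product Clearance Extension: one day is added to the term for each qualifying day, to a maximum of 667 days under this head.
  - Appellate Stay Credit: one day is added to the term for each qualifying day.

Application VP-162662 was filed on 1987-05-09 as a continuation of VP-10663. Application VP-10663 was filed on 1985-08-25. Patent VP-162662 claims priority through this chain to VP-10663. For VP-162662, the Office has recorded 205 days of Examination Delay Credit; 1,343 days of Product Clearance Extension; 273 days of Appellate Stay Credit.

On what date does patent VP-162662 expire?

Earliest priority filing: 25 August 1985.
Base term: 25 August 1985 + 20 years → 25 August 2005.
Examination Delay Credit: +205 days → 18 March 2006.
Product Clearance Extension: 1343 days claimed exceeds the 667-day cap, so +667 days → 14 January 2008.
Appellate Stay Credit: +273 days → 13 October 2008.

2008-10-13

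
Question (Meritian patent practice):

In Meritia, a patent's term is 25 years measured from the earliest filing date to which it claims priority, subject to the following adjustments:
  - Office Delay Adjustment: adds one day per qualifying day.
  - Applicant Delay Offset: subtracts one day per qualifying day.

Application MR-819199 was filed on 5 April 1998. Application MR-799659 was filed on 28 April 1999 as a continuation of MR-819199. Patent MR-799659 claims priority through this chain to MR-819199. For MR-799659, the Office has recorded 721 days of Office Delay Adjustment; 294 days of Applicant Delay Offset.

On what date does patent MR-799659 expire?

Earliest priority filing: 5 April 1998.
Base term: 5 April 1998 + 25 years → 5 April 2023.
Office Delay Adjustment: +721 days → 26 March 2025.
Applicant Delay Offset: −294 days → 5 June 2024.

June 5, 2024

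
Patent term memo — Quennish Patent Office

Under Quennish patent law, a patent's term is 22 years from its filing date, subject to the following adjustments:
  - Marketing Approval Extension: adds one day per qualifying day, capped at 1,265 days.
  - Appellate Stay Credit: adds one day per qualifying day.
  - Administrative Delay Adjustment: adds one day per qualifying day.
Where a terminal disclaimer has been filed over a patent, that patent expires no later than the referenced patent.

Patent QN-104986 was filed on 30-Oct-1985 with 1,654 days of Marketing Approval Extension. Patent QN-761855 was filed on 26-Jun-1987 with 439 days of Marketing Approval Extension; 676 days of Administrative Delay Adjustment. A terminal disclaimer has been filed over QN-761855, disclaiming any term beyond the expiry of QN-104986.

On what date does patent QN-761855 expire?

Natural term of QN-761855:
  Base: filing + 22 years → 26 June 2009.
  Marketing Approval Extension: 439 days (within the 1265-day cap) → +439 days → 8 September 2010.
  Administrative Delay Adjustment: +676 days → 15 July 2012.
Expiry of referenced patent QN-104986:
  Base: filing + 22 years → 30 October 2007.
  Marketing Approval Extension: 1654 days claimed exceeds the 1265-day cap, so +1265 days → 17 April 2011.
Terminal disclaimer: QN-761855 expires on the earlier of 15 July 2012 and 17 April 2011.

2011-04-17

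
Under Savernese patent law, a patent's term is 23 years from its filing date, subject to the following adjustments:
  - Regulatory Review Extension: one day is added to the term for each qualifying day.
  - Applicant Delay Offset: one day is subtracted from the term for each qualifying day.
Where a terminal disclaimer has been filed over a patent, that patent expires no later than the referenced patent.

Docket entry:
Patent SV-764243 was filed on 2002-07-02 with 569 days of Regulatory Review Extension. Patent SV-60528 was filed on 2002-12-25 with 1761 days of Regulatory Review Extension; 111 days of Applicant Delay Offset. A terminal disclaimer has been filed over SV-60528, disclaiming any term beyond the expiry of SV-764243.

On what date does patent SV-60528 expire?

Natural term of SV-60528:
  Base: filing + 23 years → 25 December 2025.
  Regulatory Review Extension: +1761 days → 21 October 2030.
  Applicant Delay Offset: −111 days → 2 July 2030.
Expiry of referenced patent SV-764243:
  Base: filing + 23 years → 2 July 2025.
  Regulatory Review Extension: +569 days → 22 January 2027.
Terminal disclaimer: SV-60528 expires on the earlier of 2 July 2030 and 22 January 2027.

2027-01-22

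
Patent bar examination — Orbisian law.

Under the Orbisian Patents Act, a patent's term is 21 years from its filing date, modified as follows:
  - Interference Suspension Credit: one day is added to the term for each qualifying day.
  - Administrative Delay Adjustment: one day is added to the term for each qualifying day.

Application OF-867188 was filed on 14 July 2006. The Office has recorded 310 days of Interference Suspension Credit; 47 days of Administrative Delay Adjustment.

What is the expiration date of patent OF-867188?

2028-07-05

Base term: filing date + 21 years → 14 July 2027.
Interference Suspension Credit: +310 days → 19 May 2028.
Administrative Delay Adjustment: +47 days → 5 July 2028.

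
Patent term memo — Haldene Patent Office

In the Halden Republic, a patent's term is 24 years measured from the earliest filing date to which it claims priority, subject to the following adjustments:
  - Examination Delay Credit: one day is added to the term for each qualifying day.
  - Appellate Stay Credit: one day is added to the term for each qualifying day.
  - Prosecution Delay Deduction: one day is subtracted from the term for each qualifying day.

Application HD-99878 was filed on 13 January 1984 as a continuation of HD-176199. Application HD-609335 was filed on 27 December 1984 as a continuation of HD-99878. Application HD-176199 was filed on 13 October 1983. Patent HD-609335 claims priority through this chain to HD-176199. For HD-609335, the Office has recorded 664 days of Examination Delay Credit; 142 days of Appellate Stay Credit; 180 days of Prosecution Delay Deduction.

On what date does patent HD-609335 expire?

June 30, 2009

Earliest priority filing: 13 October 1983.
Base term: 13 October 1983 + 24 years → 13 October 2007.
Examination Delay Credit: +664 days → 7 August 2009.
Appellate Stay Credit: +142 days → 27 December 2009.
Prosecution Delay Deduction: −180 days → 30 June 2009.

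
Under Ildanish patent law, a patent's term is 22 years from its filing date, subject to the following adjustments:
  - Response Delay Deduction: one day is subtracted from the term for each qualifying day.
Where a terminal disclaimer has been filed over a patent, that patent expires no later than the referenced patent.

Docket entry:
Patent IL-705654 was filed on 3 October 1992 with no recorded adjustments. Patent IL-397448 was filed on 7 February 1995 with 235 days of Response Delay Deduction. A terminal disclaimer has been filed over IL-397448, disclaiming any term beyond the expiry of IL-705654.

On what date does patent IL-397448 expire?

October 3, 2014

Natural term of IL-397448:
  Base: filing + 22 years → 7 February 2017.
  Response Delay Deduction: −235 days → 17 June 2016.
Expiry of referenced patent IL-705654:
  Base: filing + 22 years → 3 October 2014.
Terminal disclaimer: IL-397448 expires on the earlier of 17 June 2016 and 3 October 2014.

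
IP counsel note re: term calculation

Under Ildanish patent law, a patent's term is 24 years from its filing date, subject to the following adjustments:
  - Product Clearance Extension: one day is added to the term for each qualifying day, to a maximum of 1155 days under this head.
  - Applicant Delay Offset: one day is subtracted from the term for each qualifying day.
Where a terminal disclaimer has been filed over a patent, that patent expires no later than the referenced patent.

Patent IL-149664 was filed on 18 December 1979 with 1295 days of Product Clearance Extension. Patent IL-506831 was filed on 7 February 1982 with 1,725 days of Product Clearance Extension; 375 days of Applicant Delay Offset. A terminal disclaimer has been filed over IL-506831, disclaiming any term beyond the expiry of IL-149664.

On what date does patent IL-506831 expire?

2007-02-15

Natural term of IL-506831:
  Base: filing + 24 years → 7 February 2006.
  Product Clearance Extension: 1725 days claimed exceeds the 1155-day cap, so +1155 days → 7 April 2009.
  Applicant Delay Offset: −375 days → 28 March 2008.
Expiry of referenced patent IL-149664:
  Base: filing + 24 years → 18 December 2003.
  Product Clearance Extension: 1295 days claimed exceeds the 1155-day cap, so +1155 days → 15 February 2007.
Terminal disclaimer: IL-506831 expires on the earlier of 28 March 2008 and 15 February 2007.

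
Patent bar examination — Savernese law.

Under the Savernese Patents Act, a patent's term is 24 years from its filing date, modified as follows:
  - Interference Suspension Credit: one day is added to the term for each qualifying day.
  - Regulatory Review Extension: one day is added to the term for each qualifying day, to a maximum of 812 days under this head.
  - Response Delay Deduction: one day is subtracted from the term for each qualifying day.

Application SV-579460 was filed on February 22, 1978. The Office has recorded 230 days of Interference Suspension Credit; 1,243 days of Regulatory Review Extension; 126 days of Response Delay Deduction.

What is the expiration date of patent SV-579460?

2004-08-26

Base term: filing date + 24 years → 22 February 2002.
Interference Suspension Credit: +230 days → 10 October 2002.
Regulatory Review Extension: 1243 days claimed exceeds the 812-day cap, so +812 days → 30 December 2004.
Response Delay Deduction: −126 days → 26 August 2004.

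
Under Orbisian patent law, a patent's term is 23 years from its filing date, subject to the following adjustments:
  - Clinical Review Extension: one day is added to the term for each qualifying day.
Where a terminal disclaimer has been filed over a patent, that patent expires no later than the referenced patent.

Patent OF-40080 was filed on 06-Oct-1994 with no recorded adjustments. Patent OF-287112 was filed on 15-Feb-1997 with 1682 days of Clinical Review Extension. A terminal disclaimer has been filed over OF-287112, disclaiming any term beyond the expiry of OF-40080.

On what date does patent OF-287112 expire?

2017-10-06

Natural term of OF-287112:
  Base: filing + 23 years → 15 February 2020.
  Clinical Review Extension: +1682 days → 23 September 2024.
Expiry of referenced patent OF-40080:
  Base: filing + 23 years → 6 October 2017.
Terminal disclaimer: OF-287112 expires on the earlier of 23 September 2024 and 6 October 2017.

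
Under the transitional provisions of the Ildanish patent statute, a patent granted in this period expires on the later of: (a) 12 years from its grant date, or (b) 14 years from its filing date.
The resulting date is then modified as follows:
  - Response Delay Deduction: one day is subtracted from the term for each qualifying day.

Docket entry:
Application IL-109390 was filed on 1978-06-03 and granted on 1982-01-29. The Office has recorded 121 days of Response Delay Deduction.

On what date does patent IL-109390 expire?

September 30, 1993

(a) grant + 12 years → 29 January 1994.
(b) filing + 14 years → 3 June 1992.
Later of the two: 29 January 1994.
Response Delay Deduction: −121 days → 30 September 1993.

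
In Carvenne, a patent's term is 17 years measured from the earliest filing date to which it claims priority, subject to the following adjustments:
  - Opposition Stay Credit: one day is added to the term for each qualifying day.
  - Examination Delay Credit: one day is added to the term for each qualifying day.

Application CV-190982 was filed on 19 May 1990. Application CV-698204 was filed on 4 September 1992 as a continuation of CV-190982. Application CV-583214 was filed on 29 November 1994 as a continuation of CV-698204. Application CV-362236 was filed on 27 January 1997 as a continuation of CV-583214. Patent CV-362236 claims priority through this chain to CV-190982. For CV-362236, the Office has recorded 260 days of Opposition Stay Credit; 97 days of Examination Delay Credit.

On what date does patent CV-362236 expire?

Earliest priority filing: 19 May 1990.
Base term: 19 May 1990 + 17 years → 19 May 2007.
Opposition Stay Credit: +260 days → 3 February 2008.
Examination Delay Credit: +97 days → 10 May 2008.

May 10, 2008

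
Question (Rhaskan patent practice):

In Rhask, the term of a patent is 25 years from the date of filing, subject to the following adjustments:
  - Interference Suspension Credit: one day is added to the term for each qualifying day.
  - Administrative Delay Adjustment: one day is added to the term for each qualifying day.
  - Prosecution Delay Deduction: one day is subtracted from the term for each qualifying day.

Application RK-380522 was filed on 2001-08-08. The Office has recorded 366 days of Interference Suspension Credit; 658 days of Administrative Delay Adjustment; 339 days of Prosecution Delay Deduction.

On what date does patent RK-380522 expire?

Base term: filing date + 25 years → 8 August 2026.
Interference Suspension Credit: +366 days → 9 August 2027.
Administrative Delay Adjustment: +658 days → 28 May 2029.
Prosecution Delay Deduction: −339 days → 23 June 2028.

June 23, 2028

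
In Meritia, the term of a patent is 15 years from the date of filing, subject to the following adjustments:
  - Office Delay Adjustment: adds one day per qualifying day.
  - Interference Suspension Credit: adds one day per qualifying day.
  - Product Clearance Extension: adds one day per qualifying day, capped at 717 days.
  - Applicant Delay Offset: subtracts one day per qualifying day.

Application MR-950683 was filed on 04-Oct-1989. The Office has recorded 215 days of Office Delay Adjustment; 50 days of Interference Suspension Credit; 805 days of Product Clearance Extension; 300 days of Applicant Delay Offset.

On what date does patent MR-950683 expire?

Base term: filing date + 15 years → 4 October 2004.
Office Delay Adjustment: +215 days → 7 May 2005.
Interference Suspension Credit: +50 days → 26 June 2005.
Product Clearance Extension: 805 days claimed exceeds the 717-day cap, so +717 days → 13 June 2007.
Applicant Delay Offset: −300 days → 17 August 2006.

August 17, 2006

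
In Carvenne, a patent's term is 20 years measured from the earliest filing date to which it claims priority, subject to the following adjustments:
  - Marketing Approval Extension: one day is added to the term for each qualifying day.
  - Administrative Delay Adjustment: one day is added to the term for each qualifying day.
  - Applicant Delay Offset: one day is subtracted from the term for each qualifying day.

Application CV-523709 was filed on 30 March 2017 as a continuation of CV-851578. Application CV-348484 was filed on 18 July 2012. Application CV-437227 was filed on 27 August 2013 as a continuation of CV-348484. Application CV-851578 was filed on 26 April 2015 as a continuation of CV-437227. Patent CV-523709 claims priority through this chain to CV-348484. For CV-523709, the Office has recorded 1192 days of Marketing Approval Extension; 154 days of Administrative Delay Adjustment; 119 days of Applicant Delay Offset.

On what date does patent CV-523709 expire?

Earliest priority filing: 18 July 2012.
Base term: 18 July 2012 + 20 years → 18 July 2032.
Marketing Approval Extension: +1192 days → 23 October 2035.
Administrative Delay Adjustment: +154 days → 25 March 2036.
Applicant Delay Offset: −119 days → 27 November 2035.

November 27, 2035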